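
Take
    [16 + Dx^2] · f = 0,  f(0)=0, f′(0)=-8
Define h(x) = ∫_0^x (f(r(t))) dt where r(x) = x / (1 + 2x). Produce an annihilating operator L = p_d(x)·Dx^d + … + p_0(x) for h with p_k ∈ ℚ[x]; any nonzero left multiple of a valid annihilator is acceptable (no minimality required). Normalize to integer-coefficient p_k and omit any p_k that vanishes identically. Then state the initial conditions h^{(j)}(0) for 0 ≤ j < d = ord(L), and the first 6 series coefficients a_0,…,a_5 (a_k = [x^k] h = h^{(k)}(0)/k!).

L = 16·Dx + (4 + 24·x + 48·x^2 + 32·x^3)·Dx^2 + (1 + 8·x + 24·x^2 + 32·x^3 + 16·x^4)·Dx^3  (order 3).
h: a_k = 0, 0, -4, 16/3, -8/3, -64/5, …
ICs: h(0) = 0, h′(0) = 0, h′′(0) = -8.

f: a_k = 0, -8, 0, 64/3, 0, -256/15, …
L₀ from L_f via x↦r, Dx↦r'^{-1}Dx.
h=∫₀ˣh₀: take L = L₀·Dx.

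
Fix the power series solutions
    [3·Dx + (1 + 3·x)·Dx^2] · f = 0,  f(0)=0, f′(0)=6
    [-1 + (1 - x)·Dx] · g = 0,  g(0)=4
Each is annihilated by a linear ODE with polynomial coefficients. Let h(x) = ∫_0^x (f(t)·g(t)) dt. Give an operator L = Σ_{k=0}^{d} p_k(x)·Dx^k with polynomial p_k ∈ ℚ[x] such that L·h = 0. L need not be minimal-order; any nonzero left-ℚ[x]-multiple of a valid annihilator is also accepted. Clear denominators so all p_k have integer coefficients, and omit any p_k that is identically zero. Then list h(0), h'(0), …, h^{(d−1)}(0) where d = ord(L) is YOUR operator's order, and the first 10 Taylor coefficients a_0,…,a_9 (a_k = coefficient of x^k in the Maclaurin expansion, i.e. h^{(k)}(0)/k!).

f: a_k = 0, 6, -9, 18, -81/2, 486/5, -243, 4374/7, -6561/4, 4374, …
g: a_k = 4, 4, 4, 4, 4, 4, 4, 4, 4, 4, …
Sym-product of L_f,L_g gives L₀ (≤ ord 2).
h=∫h₀ ⇒ L = L₀·Dx.
L = 3·Dx + (-1 + 9·x)·Dx^2 + (-1 - 2·x + 3·x^2)·Dx^3  (order 3).
h: a_k = 0, 0, 12, -4, 15, -102/5, 239/5, -3426/35, 31749/140, -55379/105, …
ICs: h(0) = 0, h′(0) = 0, h′′(0) = 24.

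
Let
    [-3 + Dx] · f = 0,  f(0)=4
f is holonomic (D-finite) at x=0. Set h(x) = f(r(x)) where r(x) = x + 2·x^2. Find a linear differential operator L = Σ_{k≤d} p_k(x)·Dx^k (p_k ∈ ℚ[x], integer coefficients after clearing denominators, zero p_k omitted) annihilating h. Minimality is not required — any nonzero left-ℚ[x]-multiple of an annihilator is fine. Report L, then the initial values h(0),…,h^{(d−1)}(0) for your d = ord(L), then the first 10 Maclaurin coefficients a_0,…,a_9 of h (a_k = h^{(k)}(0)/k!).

f: a_k = 4, 12, 18, 18, 27/2, 81/10, 81/20, 243/140, 729/1120, 243/1120, …
h₀=f(r): pull back L_f along r ⇒ L₀.
L = (-3 - 12·x) + Dx  (order 1).
h: a_k = 4, 12, 42, 90, 387/2, 3321/10, 11061/20, 112887/140, 253557/224, 232389/160, …
ICs: h(0) = 4.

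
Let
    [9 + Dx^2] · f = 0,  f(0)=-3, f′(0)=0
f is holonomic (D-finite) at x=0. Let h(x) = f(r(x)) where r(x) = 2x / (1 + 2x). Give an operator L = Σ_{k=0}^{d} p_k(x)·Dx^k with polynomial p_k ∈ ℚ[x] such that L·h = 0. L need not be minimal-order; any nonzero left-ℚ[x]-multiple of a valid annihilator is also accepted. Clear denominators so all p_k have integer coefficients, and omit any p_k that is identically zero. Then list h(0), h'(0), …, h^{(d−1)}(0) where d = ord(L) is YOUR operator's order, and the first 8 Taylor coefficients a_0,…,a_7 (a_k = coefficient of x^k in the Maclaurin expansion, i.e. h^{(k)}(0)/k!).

f: a_k = -3, 0, 27/2, 0, -81/8, 0, 243/80, 0, …
Change of var in L_f (x↦r) gives L₀.
L = 36 + (4 + 24·x + 48·x^2 + 32·x^3)·Dx + (1 + 8·x + 24·x^2 + 32·x^3 + 16·x^4)·Dx^2  (order 2).
h: a_k = -3, 0, 54, -216, 486, -432, -9828/5, 66096/5, …
ICs: h(0) = -3, h′(0) = 0.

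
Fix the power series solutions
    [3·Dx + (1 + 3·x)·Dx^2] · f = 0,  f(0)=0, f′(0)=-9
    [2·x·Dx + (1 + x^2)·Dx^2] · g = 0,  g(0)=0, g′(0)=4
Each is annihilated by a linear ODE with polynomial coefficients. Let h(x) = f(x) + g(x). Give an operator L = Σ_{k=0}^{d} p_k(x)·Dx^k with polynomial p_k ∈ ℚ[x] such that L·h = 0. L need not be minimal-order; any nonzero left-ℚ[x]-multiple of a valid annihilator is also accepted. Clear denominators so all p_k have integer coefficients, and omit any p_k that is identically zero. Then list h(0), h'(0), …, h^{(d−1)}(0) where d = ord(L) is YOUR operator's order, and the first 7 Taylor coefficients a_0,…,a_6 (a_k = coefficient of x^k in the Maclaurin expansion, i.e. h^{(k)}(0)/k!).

f: a_k = 0, -9, 27/2, -27, 243/4, -729/5, 729/2, …
g: a_k = 0, 4, 0, -4/3, 0, 4/5, 0, …
h₀=f+g: left-lcm gives L₀, ord ≤ 4.
L = (-6 - 54·x + 18·x^2 + 18·x^3)·Dx + (-20 - 12·x - 48·x^2 + 36·x^3 + 36·x^4)·Dx^2 + (-3 - 7·x + 6·x^2 + 2·x^3 + 9·x^4 + 9·x^5)·Dx^3  (order 3).
h: a_k = 0, -5, 27/2, -85/3, 243/4, -145, 729/2, …
ICs: h(0) = 0, h′(0) = -5, h′′(0) = 27.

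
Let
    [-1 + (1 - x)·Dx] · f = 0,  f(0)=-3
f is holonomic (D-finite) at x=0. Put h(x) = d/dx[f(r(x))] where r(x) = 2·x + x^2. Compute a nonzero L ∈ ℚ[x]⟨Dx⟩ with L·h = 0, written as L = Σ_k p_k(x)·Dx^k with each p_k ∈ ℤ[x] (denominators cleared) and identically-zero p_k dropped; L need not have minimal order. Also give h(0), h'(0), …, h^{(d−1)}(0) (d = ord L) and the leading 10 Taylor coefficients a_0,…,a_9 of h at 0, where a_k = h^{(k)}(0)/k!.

L = (5 + 6·x + 3·x^2) + (-1 + x + 3·x^2 + x^3)·Dx  (order 1).
h: a_k = -6, -30, -108, -348, -1050, -3042, -8568, -23640, -64206, -172230, …
ICs: h(0) = -6.

f: a_k = -3, -3, -3, -3, -3, -3, -3, -3, -3, -3, …
Substitute x→r, Dx→(1/r')Dx; clear ⇒ L₀.
h₀' ⇒ L via d/dx closure of L₀.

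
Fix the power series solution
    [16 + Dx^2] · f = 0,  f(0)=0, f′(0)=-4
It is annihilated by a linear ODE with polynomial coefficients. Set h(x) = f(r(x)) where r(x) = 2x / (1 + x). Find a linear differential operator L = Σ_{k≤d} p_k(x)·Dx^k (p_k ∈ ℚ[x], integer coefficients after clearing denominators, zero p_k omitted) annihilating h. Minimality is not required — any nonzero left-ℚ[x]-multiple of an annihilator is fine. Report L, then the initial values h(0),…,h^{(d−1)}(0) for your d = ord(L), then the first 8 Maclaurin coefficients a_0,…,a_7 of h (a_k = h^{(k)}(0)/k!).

L = 64 + (2 + 6·x + 6·x^2 + 2·x^3)·Dx + (1 + 4·x + 6·x^2 + 4·x^3 + x^4)·Dx^2  (order 2).
h: a_k = 0, -8, 8, 232/3, -248, 3464/15, 520, -758488/315, …
ICs: h(0) = 0, h′(0) = -8.

f: a_k = 0, -4, 0, 32/3, 0, -128/15, 0, 1024/315, …
f∘r: x↦r, Dx↦Dx/r' in L_f ⇒ L₀.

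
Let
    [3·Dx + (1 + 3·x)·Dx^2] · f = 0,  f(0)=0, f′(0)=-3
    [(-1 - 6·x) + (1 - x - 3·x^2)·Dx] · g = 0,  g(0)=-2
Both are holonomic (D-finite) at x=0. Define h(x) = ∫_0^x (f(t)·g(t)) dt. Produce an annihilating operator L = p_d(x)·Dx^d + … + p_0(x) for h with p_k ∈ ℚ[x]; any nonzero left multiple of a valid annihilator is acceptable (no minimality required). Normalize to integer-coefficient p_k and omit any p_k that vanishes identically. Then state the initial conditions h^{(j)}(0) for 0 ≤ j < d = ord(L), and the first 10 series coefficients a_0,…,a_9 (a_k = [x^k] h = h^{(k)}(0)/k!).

f: a_k = 0, -3, 9/2, -9, 81/4, -243/5, 243/2, -2187/7, 6561/8, -2187, …
g: a_k = -2, -2, -8, -14, -38, -80, -194, -434, -1016, -2318, …
Product ⇒ symmetric product L₀, ord ≤ 2.
h=∫₀ˣh₀: take L = L₀·Dx.
L = (9 + 36·x)·Dx + (-1 + 21·x + 45·x^2)·Dx^2 + (-1 - 2·x + 6·x^2 + 9·x^3)·Dx^3  (order 3).
h: a_k = 0, 0, 3, -1, 33/4, -33/10, 599/20, -564/35, 73581/560, -43283/420, …
ICs: h(0) = 0, h′(0) = 0, h′′(0) = 6.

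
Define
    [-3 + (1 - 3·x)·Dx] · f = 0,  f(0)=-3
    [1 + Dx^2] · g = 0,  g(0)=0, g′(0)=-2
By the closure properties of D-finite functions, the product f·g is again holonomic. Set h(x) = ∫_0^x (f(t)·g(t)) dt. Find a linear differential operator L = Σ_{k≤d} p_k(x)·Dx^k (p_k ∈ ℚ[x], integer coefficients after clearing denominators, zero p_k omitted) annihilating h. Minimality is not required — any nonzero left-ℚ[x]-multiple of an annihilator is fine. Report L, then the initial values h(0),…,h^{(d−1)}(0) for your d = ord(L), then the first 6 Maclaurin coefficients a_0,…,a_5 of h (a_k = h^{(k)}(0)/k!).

f: a_k = -3, -9, -27, -81, -243, -729, …
g: a_k = 0, -2, 0, 1/3, 0, -1/60, …
Product ⇒ symmetric product L₀, ord ≤ 2.
h=∫₀ˣh₀: take L = L₀·Dx.
L = (-1 + 3·x)·Dx + 6·Dx^2 + (-1 + 3·x)·Dx^3  (order 3).
h: a_k = 0, 0, 3, 6, 53/4, 159/5, …
ICs: h(0) = 0, h′(0) = 0, h′′(0) = 6.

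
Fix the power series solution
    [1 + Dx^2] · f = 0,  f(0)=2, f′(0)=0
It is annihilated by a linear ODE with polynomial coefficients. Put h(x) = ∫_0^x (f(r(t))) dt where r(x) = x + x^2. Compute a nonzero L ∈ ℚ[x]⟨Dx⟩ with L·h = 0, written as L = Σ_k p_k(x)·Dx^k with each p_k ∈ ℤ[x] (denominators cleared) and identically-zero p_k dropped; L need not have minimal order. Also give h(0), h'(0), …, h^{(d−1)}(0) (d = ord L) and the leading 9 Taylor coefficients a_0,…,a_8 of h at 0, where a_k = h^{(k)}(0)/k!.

f: a_k = 2, 0, -1, 0, 1/12, 0, -1/360, 0, 1/20160, …
Substitute x→r, Dx→(1/r')Dx; clear ⇒ L₀.
Integrate: L := L₀·Dx.
L = (1 + 6·x + 12·x^2 + 8·x^3)·Dx - 2·Dx^2 + (1 + 2·x)·Dx^3  (order 3).
h: a_k = 0, 2, 0, -1/3, -1/2, -11/60, 1/18, 179/2520, 19/480, …
ICs: h(0) = 0, h′(0) = 2, h′′(0) = 0.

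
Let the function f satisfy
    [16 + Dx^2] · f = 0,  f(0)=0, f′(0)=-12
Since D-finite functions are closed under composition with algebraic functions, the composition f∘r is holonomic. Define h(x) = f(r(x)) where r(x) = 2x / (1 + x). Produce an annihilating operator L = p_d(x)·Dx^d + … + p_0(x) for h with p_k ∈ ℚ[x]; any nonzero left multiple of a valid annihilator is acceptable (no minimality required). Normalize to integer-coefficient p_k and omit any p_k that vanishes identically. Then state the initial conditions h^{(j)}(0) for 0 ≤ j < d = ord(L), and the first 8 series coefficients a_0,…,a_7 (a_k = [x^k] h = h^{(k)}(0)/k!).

f: a_k = 0, -12, 0, 32, 0, -128/5, 0, 1024/105, …
Substitute x→r, Dx→(1/r')Dx; clear ⇒ L₀.
L = 64 + (2 + 6·x + 6·x^2 + 2·x^3)·Dx + (1 + 4·x + 6·x^2 + 4·x^3 + x^4)·Dx^2  (order 2).
h: a_k = 0, -24, 24, 232, -744, 3464/5, 1560, -758488/105, …
ICs: h(0) = 0, h′(0) = -24.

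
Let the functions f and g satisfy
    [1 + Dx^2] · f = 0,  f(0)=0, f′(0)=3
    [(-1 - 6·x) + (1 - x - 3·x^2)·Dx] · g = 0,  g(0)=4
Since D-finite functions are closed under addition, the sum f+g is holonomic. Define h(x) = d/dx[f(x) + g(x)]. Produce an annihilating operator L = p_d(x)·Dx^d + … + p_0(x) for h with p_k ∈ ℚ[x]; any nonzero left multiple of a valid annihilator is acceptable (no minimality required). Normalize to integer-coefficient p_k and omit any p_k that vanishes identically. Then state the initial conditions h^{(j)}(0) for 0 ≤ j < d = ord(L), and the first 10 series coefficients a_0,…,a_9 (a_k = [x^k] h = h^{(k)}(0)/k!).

f: a_k = 0, 3, 0, -1/2, 0, 1/40, 0, -1/1680, 0, 1/120960, …
g: a_k = 4, 4, 16, 28, 76, 160, 388, 868, 2032, 4636, …
h₀=f+g: left-lcm gives L₀, ord ≤ 3.
h=h₀': d/dx-closure on L₀ ⇒ L.
L = (464 + 2522·x + 8618·x^2 + 6330·x^3 + 9630·x^4 + 486·x^5 + 486·x^6) + (-43 - 249·x + 114·x^2 + 559·x^3 + 1500·x^4 + 1863·x^5 + 189·x^6 + 162·x^7)·Dx + (464 + 2522·x + 8618·x^2 + 6330·x^3 + 9630·x^4 + 486·x^5 + 486·x^6)·Dx^2 + (-43 - 249·x + 114·x^2 + 559·x^3 + 1500·x^4 + 1863·x^5 + 189·x^6 + 162·x^7)·Dx^3  (order 3).
h: a_k = 7, 32, 165/2, 304, 6401/8, 2328, 1458239/240, 16256, 560770561/13440, 107320, …
ICs: h(0) = 7, h′(0) = 32, h′′(0) = 165.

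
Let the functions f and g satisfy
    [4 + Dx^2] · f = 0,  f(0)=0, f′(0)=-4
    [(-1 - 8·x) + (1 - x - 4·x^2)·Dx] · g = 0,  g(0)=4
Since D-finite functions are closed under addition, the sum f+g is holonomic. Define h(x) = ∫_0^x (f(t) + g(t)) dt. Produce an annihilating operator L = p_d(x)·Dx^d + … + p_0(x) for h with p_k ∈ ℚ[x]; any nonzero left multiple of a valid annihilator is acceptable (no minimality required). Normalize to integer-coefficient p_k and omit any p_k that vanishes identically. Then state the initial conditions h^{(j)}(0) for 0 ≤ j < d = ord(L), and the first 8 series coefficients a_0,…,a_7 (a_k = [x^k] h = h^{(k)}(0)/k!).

f: a_k = 0, -4, 0, 8/3, 0, -8/15, 0, 16/315, …
g: a_k = 4, 4, 20, 36, 116, 260, 724, 1764, …
f+g: L₀ = lclm(L_f,L_g), ord ≤ 2+1.
h=∫h₀ ⇒ L = L₀·Dx.
L = (-116 - 1008·x - 968·x^2 - 2688·x^3 - 640·x^4 - 1024·x^5)·Dx + (28 + 4·x - 8·x^2 - 200·x^3 - 480·x^4 - 384·x^5 - 512·x^6)·Dx^2 + (-29 - 252·x - 242·x^2 - 672·x^3 - 160·x^4 - 256·x^5)·Dx^3 + (7 + x - 2·x^2 - 50·x^3 - 120·x^4 - 96·x^5 - 128·x^6)·Dx^4  (order 4).
h: a_k = 0, 4, 0, 20/3, 29/3, 116/5, 1946/45, 724/7, …
ICs: h(0) = 0, h′(0) = 4, h′′(0) = 0, h′′′(0) = 40.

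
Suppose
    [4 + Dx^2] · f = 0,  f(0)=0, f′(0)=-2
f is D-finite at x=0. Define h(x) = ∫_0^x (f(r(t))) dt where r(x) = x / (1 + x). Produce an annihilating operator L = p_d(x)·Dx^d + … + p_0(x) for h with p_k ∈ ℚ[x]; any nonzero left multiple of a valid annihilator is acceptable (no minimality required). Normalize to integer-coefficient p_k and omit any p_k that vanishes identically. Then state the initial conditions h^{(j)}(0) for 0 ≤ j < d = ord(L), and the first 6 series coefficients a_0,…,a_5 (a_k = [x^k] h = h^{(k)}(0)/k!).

f: a_k = 0, -2, 0, 4/3, 0, -4/15, …
h₀=f(r): pull back L_f along r ⇒ L₀.
h=∫h₀ ⇒ L = L₀·Dx.
L = 4·Dx + (2 + 6·x + 6·x^2 + 2·x^3)·Dx^2 + (1 + 4·x + 6·x^2 + 4·x^3 + x^4)·Dx^3  (order 3).
h: a_k = 0, 0, -1, 2/3, -1/6, -2/5, …
ICs: h(0) = 0, h′(0) = 0, h′′(0) = -2.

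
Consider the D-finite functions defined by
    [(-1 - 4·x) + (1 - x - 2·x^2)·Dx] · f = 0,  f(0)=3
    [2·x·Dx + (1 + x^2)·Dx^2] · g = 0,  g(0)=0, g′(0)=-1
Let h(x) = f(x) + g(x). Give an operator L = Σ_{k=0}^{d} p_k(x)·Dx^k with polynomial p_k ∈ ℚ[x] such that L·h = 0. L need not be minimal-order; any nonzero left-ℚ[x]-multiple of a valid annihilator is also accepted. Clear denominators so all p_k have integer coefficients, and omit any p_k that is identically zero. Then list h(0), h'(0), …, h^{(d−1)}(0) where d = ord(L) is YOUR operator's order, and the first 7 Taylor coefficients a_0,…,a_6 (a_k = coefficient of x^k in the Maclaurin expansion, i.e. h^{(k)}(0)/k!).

f: a_k = 3, 3, 9, 15, 33, 63, 129, …
g: a_k = 0, -1, 0, 1/3, 0, -1/5, 0, …
Weyl lclm of L_f,L_g ⇒ L₀ (ord ≤ 3).
L = (-6 + 24·x + 162·x^2 + 240·x^3 + 384·x^4 + 48·x^6)·Dx + (16 + 74·x + 88·x^2 + 226·x^3 + 212·x^4 + 304·x^5 + 12·x^6 + 48·x^7)·Dx^2 + (-3 - 4·x - 8·x^2 + 28·x^3 + 27·x^4 + 36·x^5 + 40·x^6 + 4·x^7 + 8·x^8)·Dx^3  (order 3).
h: a_k = 3, 2, 9, 46/3, 33, 314/5, 129, …
ICs: h(0) = 3, h′(0) = 2, h′′(0) = 18.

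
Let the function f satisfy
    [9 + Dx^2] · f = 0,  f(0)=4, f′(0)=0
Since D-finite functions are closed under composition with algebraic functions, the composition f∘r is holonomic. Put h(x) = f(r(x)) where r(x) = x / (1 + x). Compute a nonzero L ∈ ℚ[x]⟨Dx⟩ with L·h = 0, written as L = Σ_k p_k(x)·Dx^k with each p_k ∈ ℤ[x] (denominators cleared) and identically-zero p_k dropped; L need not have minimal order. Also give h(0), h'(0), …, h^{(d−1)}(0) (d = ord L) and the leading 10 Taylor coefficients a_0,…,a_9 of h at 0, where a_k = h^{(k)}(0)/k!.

f: a_k = 4, 0, -18, 0, 27/2, 0, -81/20, 0, 729/1120, 0, …
h₀=f(r): pull back L_f along r ⇒ L₀.
L = 9 + (2 + 6·x + 6·x^2 + 2·x^3)·Dx + (1 + 4·x + 6·x^2 + 4·x^3 + x^4)·Dx^2  (order 2).
h: a_k = 4, 0, -18, 36, -81/2, 18, 819/20, -1377/10, 293553/1120, -54657/140, …
ICs: h(0) = 4, h′(0) = 0.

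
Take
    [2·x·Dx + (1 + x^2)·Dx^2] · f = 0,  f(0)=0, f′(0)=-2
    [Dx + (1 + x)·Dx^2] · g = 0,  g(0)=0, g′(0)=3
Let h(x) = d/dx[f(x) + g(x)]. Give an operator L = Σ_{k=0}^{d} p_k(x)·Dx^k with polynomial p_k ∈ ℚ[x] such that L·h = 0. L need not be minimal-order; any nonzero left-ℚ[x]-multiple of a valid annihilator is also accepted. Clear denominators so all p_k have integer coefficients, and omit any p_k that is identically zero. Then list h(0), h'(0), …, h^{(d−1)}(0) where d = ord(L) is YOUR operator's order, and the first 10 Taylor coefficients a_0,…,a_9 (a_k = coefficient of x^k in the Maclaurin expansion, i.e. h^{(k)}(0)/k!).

L = (-2 - 6·x + 6·x^2 + 2·x^3) + (-4 - 4·x + 12·x^3 + 4·x^4)·Dx + (-1 + x + 2·x^2 + 2·x^3 + 3·x^4 + x^5)·Dx^2  (order 2).
h: a_k = 1, -3, 5, -3, 1, -3, 5, -3, 1, -3, …
ICs: h(0) = 1, h′(0) = -3.

f: a_k = 0, -2, 0, 2/3, 0, -2/5, 0, 2/7, 0, -2/9, …
g: a_k = 0, 3, -3/2, 1, -3/4, 3/5, -1/2, 3/7, -3/8, 1/3, …
Sum ⇒ L₀ = lclm(L_f,L_g) in ℚ(x)⟨Dx⟩.
Differentiate: ansatz ord ≤ ord L₀ ⇒ L.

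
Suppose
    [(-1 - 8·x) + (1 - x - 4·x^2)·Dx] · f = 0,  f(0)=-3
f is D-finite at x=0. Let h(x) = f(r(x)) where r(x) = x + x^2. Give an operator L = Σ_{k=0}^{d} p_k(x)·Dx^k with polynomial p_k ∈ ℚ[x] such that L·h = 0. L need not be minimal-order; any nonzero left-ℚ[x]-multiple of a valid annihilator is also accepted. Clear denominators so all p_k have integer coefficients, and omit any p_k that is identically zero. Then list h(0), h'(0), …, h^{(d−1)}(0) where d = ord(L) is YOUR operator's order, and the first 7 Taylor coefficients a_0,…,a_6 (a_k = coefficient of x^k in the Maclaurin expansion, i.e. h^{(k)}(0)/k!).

L = (1 + 10·x + 24·x^2 + 16·x^3) + (-1 + x + 5·x^2 + 8·x^3 + 4·x^4)·Dx  (order 1).
h: a_k = -3, -3, -18, -57, -183, -624, -2067, …
ICs: h(0) = -3.

f: a_k = -3, -3, -15, -27, -87, -195, -543, …
h₀=f(r): pull back L_f along r ⇒ L₀.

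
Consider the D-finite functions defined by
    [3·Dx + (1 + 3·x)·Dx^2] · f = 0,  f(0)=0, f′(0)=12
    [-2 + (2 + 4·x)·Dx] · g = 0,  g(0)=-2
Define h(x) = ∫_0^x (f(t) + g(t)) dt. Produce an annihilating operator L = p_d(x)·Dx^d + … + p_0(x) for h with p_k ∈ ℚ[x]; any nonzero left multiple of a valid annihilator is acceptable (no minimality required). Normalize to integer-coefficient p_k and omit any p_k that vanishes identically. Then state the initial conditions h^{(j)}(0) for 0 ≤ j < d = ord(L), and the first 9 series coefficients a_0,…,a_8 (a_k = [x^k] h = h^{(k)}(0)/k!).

f: a_k = 0, 12, -18, 36, -81, 972/5, -486, 8748/7, -6561/2, …
g: a_k = -2, -2, 1, -1, 5/4, -7/4, 21/8, -33/8, 429/64, …
L₀ := lclm(L_f,L_g); ord L₀ ≤ 2+1.
h=∫₀ˣh₀: take L = L₀·Dx.
L = (18 + 18·x)·Dx^2 + (30 + 108·x + 90·x^2)·Dx^3 + (4 + 26·x + 54·x^2 + 36·x^3)·Dx^4  (order 4).
h: a_k = 0, -2, 5, -17/3, 35/4, -319/20, 3853/120, -3867/56, 69753/448, …
ICs: h(0) = 0, h′(0) = -2, h′′(0) = 10, h′′′(0) = -34.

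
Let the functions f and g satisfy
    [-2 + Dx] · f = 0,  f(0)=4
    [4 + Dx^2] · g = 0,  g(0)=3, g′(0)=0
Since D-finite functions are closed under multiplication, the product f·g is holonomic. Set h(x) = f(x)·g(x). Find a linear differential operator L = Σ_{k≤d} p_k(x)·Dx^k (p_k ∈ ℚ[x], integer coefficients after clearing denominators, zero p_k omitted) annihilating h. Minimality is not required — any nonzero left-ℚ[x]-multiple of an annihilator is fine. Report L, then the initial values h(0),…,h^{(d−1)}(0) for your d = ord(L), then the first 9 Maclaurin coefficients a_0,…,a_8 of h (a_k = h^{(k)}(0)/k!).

f: a_k = 4, 8, 8, 16/3, 8/3, 16/15, 16/45, 32/315, 8/315, …
g: a_k = 3, 0, -6, 0, 2, 0, -4/15, 0, 2/105, …
Product ⇒ symmetric product L₀, ord ≤ 2.
L = 8 - 4·Dx + Dx^2  (order 2).
h: a_k = 12, 24, 0, -32, -32, -64/5, 0, 256/105, 128/105, …
ICs: h(0) = 12, h′(0) = 24.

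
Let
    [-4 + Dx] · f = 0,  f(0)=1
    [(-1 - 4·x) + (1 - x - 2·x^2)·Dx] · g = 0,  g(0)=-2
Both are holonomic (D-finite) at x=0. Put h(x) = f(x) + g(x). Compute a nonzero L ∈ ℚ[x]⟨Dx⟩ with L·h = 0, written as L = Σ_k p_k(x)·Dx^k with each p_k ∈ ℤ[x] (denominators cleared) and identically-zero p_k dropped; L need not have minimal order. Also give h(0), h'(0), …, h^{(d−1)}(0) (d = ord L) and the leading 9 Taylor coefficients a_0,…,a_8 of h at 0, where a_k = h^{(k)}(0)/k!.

f: a_k = 1, 4, 8, 32/3, 32/3, 128/15, 256/45, 1024/315, 512/315, …
g: a_k = -2, -2, -6, -10, -22, -42, -86, -170, -342, …
Weyl lclm of L_f,L_g ⇒ L₀ (ord ≤ 2).
L = (8 + 192·x^2 + 128·x^3) + (10 - 44·x - 72·x^2 + 64·x^3 + 64·x^4)·Dx + (-3 + 11·x + 6·x^2 - 24·x^3 - 16·x^4)·Dx^2  (order 2).
h: a_k = -1, 2, 2, 2/3, -34/3, -502/15, -3614/45, -52526/315, -107218/315, …
ICs: h(0) = -1, h′(0) = 2.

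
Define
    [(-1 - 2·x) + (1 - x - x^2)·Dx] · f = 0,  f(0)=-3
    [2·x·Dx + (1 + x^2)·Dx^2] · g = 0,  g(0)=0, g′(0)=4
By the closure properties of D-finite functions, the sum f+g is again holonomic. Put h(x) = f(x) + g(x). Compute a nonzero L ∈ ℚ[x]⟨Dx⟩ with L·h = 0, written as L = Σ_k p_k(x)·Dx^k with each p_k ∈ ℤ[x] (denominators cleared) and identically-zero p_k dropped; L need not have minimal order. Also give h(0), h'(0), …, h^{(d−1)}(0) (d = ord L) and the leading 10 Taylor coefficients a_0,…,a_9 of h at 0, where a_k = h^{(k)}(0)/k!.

L = (-4 + 16·x + 64·x^2 + 72·x^3 + 66·x^4 + 6·x^6)·Dx + (10 + 24·x + 28·x^2 + 60·x^3 + 65·x^4 + 50·x^5 + 3·x^6 + 6·x^7)·Dx^2 + (-2 - 2·x - 2·x^2 + 8·x^3 + 5·x^4 + 11·x^5 + 6·x^6 + x^7 + x^8)·Dx^3  (order 3).
h: a_k = -3, 1, -6, -31/3, -15, -116/5, -39, -445/7, -102, -1481/9, …
ICs: h(0) = -3, h′(0) = 1, h′′(0) = -12.

f: a_k = -3, -3, -6, -9, -15, -24, -39, -63, -102, -165, …
g: a_k = 0, 4, 0, -4/3, 0, 4/5, 0, -4/7, 0, 4/9, …
L₀ := lclm(L_f,L_g); ord L₀ ≤ 1+2.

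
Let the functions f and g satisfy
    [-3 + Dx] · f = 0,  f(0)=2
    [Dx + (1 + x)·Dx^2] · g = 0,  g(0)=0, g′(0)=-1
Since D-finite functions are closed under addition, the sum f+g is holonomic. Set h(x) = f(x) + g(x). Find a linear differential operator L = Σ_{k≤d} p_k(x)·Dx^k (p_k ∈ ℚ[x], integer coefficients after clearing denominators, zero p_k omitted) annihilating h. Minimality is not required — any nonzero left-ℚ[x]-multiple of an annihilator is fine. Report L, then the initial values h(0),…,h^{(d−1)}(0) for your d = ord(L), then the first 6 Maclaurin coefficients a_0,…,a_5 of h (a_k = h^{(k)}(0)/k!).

L = (-15 - 9·x)·Dx + (-7 - 18·x - 9·x^2)·Dx^2 + (4 + 7·x + 3·x^2)·Dx^3  (order 3).
h: a_k = 2, 5, 19/2, 26/3, 7, 77/20, …
ICs: h(0) = 2, h′(0) = 5, h′′(0) = 19.

f: a_k = 2, 6, 9, 9, 27/4, 81/20, …
g: a_k = 0, -1, 1/2, -1/3, 1/4, -1/5, …
h₀=f+g: left-lcm gives L₀, ord ≤ 3.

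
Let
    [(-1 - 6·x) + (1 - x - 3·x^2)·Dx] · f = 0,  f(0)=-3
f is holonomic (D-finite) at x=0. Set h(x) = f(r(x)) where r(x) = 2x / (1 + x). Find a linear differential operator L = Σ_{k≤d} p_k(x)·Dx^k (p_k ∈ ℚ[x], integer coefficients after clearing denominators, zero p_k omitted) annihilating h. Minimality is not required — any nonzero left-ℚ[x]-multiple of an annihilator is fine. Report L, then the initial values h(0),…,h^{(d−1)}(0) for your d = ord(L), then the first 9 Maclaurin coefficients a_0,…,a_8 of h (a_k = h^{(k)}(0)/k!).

f: a_k = -3, -3, -12, -21, -57, -120, -291, -651, -1524, …
Change of var in L_f (x↦r) gives L₀.
L = (2 + 26·x) + (-1 - x + 13·x^2 + 13·x^3)·Dx  (order 1).
h: a_k = -3, -6, -42, -78, -546, -1014, -7098, -13182, -92274, …
ICs: h(0) = -3.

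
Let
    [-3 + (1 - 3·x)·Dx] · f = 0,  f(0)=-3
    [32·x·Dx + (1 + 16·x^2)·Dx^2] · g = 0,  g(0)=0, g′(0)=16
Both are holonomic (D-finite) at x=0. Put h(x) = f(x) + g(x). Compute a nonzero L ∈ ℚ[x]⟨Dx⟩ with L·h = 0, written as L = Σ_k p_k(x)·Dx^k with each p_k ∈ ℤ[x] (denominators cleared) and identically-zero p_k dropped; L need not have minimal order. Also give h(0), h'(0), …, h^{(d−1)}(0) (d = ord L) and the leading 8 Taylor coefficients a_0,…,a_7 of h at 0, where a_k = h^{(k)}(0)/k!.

f: a_k = -3, -9, -27, -81, -243, -729, -2187, -6561, …
g: a_k = 0, 16, 0, -256/3, 0, 4096/5, 0, -65536/7, …
Weyl lclm of L_f,L_g ⇒ L₀ (ord ≤ 3).
L = (-96 + 1152·x + 4608·x^2)·Dx + (43 - 96·x + 240·x^2 + 4608·x^3)·Dx^2 + (-3 - 7·x - 112·x^3 + 768·x^4)·Dx^3  (order 3).
h: a_k = -3, 7, -27, -499/3, -243, 451/5, -2187, -111463/7, …
ICs: h(0) = -3, h′(0) = 7, h′′(0) = -54.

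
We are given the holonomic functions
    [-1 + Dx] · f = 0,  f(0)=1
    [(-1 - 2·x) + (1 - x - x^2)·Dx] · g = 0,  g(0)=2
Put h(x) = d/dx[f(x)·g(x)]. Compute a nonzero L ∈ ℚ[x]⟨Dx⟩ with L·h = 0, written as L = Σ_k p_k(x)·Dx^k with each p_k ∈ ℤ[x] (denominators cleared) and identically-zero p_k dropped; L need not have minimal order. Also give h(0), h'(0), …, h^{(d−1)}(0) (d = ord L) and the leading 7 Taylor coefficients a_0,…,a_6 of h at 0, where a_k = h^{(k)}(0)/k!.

f: a_k = 1, 1, 1/2, 1/6, 1/24, 1/120, 1/720, …
g: a_k = 2, 2, 4, 6, 10, 16, 26, …
Sym-product of L_f,L_g gives L₀ (≤ ord 1).
Derive L from L₀ (diff closure).
L = (7 + 6·x - x^2 - 2·x^3 + x^4) + (-2 + x + 4·x^2 - x^4)·Dx  (order 1).
h: a_k = 4, 14, 34, 221/3, 893/6, 17347/60, 98221/180, …
ICs: h(0) = 4.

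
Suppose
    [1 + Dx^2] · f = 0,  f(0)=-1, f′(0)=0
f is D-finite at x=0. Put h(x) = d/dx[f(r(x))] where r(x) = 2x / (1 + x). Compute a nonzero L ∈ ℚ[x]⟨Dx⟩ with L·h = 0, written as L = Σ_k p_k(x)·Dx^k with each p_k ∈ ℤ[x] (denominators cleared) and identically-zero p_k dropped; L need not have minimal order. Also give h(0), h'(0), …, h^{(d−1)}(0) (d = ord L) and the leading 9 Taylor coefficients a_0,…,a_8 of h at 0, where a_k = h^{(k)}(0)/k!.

f: a_k = -1, 0, 1/2, 0, -1/24, 0, 1/720, 0, -1/40320, …
f∘r: x↦r, Dx↦Dx/r' in L_f ⇒ L₀.
Derive L from L₀ (diff closure).
L = (10 + 12·x + 6·x^2) + (6 + 18·x + 18·x^2 + 6·x^3)·Dx + (1 + 4·x + 6·x^2 + 4·x^3 + x^4)·Dx^2  (order 2).
h: a_k = 0, 4, -12, 64/3, -80/3, 308/15, 28/5, -18832/315, 5168/35, …
ICs: h(0) = 0, h′(0) = 4.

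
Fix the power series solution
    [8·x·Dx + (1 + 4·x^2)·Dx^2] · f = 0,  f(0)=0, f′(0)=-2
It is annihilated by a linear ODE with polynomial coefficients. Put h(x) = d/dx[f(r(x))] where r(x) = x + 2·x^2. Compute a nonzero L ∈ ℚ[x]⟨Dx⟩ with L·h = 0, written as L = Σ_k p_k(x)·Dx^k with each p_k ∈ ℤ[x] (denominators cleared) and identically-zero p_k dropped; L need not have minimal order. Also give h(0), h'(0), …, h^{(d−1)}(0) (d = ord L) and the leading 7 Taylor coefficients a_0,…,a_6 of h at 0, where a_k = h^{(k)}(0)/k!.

f: a_k = 0, -2, 0, 8/3, 0, -32/5, 0, …
h₀=f(r): pull back L_f along r ⇒ L₀.
Differentiate: ansatz ord ≤ ord L₀ ⇒ L.
L = (-4 + 8·x + 64·x^2 + 192·x^3 + 192·x^4) + (1 + 4·x + 4·x^2 + 32·x^3 + 80·x^4 + 64·x^5)·Dx  (order 1).
h: a_k = -2, -8, 8, 64, 128, -256, -1664, …
ICs: h(0) = -2.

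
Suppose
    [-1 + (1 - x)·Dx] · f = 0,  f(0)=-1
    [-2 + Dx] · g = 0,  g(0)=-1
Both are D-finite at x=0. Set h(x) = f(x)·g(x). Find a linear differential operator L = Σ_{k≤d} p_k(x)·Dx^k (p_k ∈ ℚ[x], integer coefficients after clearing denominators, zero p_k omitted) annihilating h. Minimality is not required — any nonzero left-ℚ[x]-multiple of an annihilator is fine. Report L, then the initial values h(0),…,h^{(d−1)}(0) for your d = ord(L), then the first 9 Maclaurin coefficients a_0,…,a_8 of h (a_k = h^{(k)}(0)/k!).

L = (3 - 2·x) + (-1 + x)·Dx  (order 1).
h: a_k = 1, 3, 5, 19/3, 7, 109/15, 331/45, 155/21, 2327/315, …
ICs: h(0) = 1.

f: a_k = -1, -1, -1, -1, -1, -1, -1, -1, -1, …
g: a_k = -1, -2, -2, -4/3, -2/3, -4/15, -4/45, -8/315, -2/315, …
Product ⇒ symmetric product L₀, ord ≤ 1.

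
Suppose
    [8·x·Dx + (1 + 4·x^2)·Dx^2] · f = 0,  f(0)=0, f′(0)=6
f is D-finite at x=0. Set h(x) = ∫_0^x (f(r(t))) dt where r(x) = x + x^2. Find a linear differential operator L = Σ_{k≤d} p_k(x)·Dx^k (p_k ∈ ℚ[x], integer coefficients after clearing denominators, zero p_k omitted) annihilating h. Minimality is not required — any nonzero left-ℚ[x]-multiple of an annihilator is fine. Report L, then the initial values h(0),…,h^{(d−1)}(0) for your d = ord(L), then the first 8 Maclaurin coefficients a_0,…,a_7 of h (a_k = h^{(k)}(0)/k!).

f: a_k = 0, 6, 0, -8, 0, 96/5, 0, -384/7, …
f∘r: x↦r, Dx↦Dx/r' in L_f ⇒ L₀.
h=∫h₀ ⇒ L = L₀·Dx.
L = (-2 + 8·x + 32·x^2 + 48·x^3 + 24·x^4)·Dx^2 + (1 + 2·x + 4·x^2 + 16·x^3 + 20·x^4 + 8·x^5)·Dx^3  (order 3).
h: a_k = 0, 0, 3, 2, -2, -24/5, -4/5, 88/7, …
ICs: h(0) = 0, h′(0) = 0, h′′(0) = 6.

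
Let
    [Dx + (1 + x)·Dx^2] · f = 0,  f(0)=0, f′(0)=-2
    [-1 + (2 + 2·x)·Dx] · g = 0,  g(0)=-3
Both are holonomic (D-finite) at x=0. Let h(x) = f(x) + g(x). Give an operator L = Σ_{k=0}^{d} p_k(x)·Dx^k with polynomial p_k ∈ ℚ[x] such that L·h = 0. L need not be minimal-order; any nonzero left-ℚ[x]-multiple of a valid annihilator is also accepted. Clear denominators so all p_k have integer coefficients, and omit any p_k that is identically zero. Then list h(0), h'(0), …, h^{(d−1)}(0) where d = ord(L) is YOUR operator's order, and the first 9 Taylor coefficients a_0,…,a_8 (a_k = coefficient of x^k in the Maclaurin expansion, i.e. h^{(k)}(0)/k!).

L = Dx + (5 + 5·x)·Dx^2 + (2 + 4·x + 2·x^2)·Dx^3  (order 3).
h: a_k = -3, -7/2, 11/8, -41/48, 79/128, -617/1280, 1213/3072, -4789/14336, 9479/32768, …
ICs: h(0) = -3, h′(0) = -7/2, h′′(0) = 11/4.

f: a_k = 0, -2, 1, -2/3, 1/2, -2/5, 1/3, -2/7, 1/4, …
g: a_k = -3, -3/2, 3/8, -3/16, 15/128, -21/256, 63/1024, -99/2048, 1287/32768, …
Weyl lclm of L_f,L_g ⇒ L₀ (ord ≤ 3).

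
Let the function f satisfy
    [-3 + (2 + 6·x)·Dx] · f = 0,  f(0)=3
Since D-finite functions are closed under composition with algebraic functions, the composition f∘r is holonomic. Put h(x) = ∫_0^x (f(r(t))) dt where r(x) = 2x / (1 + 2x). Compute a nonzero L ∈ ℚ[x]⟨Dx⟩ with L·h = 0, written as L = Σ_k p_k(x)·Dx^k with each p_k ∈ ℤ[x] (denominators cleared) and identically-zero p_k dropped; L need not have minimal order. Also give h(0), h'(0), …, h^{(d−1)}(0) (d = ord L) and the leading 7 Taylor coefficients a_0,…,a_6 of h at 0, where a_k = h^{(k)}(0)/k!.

f: a_k = 3, 9/2, -27/8, 81/16, -1215/128, 5103/256, -45927/1024, …
Substitute x→r, Dx→(1/r')Dx; clear ⇒ L₀.
h=∫h₀ ⇒ L = L₀·Dx.
L = -3·Dx + (1 + 10·x + 16·x^2)·Dx^2  (order 2).
h: a_k = 0, 3, 9/2, -21/2, 261/8, -5031/40, 9069/16, …
ICs: h(0) = 0, h′(0) = 3.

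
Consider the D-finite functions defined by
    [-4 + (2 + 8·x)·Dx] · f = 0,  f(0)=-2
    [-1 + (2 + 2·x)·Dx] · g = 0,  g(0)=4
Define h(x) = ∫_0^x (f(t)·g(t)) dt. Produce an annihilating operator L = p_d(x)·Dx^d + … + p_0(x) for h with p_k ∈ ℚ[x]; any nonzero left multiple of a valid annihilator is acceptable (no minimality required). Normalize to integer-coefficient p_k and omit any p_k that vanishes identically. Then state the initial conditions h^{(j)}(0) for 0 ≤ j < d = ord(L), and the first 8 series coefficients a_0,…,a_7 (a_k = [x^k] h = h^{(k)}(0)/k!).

f: a_k = -2, -4, 4, -8, 20, -56, 168, -528, …
g: a_k = 4, 2, -1/2, 1/4, -5/32, 7/64, -21/256, 33/512, …
Product ⇒ symmetric product L₀, ord ≤ 1.
h=∫₀ˣh₀: take L = L₀·Dx.
L = (-5 - 8·x)·Dx + (2 + 10·x + 8·x^2)·Dx^2  (order 2).
h: a_k = 0, -8, -10, 3, -45/8, 981/80, -1905/64, 70029/896, …
ICs: h(0) = 0, h′(0) = -8.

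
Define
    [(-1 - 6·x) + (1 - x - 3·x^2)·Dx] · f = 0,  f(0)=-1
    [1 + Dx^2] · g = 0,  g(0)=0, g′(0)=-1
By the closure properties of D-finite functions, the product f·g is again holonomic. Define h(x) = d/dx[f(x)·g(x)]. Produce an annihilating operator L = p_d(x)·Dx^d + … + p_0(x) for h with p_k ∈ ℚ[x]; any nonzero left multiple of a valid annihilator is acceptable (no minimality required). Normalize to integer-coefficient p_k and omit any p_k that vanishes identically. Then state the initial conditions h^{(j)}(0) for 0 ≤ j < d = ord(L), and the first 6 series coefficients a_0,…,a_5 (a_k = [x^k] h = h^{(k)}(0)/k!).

L = (83 - 2·x - 5·x^2 + 6·x^3 + 9·x^4) + (16 + 98·x + 18·x^2 + 36·x^3)·Dx + (-5 + 4·x + 13·x^2 + 6·x^3 + 9·x^4)·Dx^2  (order 2).
h: a_k = 1, 2, 23/2, 82/3, 2201/24, 4661/20, …
ICs: h(0) = 1, h′(0) = 2.

f: a_k = -1, -1, -4, -7, -19, -40, …
g: a_k = 0, -1, 0, 1/6, 0, -1/120, …
Sym-product of L_f,L_g gives L₀ (≤ ord 2).
h₀' ⇒ L via d/dx closure of L₀.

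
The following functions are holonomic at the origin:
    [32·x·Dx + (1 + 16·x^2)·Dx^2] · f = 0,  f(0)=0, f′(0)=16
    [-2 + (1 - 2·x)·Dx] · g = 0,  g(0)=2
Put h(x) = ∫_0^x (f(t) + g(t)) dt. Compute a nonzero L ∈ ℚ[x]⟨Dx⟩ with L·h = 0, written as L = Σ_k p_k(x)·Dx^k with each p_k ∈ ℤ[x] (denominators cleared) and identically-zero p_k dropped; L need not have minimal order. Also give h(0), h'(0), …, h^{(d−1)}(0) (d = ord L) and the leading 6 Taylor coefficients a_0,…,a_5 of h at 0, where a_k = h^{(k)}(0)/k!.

L = (32 - 256·x - 1536·x^2)·Dx^2 + (-14 + 32·x + 160·x^2 - 1536·x^3)·Dx^3 + (1 + 6·x + 96·x^3 - 256·x^4)·Dx^4  (order 4).
h: a_k = 0, 2, 10, 8/3, -52/3, 32/5, …
ICs: h(0) = 0, h′(0) = 2, h′′(0) = 20, h′′′(0) = 16.

f: a_k = 0, 16, 0, -256/3, 0, 4096/5, …
g: a_k = 2, 4, 8, 16, 32, 64, …
Sum ⇒ L₀ = lclm(L_f,L_g) in ℚ(x)⟨Dx⟩.
h=∫₀ˣh₀: take L = L₀·Dx.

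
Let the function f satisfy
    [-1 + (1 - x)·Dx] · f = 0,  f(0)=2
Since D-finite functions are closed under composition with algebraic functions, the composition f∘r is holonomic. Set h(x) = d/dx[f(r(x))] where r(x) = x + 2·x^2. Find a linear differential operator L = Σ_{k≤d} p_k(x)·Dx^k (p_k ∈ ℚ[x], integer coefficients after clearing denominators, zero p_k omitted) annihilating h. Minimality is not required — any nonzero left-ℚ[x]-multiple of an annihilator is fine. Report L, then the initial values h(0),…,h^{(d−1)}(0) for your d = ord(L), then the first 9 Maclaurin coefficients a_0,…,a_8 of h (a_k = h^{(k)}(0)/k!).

L = (6 + 12·x + 24·x^2) + (-1 - 3·x + 6·x^2 + 8·x^3)·Dx  (order 1).
h: a_k = 2, 12, 30, 88, 210, 516, 1190, 2736, 6138, …
ICs: h(0) = 2.

f: a_k = 2, 2, 2, 2, 2, 2, 2, 2, 2, …
Substitute x→r, Dx→(1/r')Dx; clear ⇒ L₀.
h=h₀': d/dx-closure on L₀ ⇒ L.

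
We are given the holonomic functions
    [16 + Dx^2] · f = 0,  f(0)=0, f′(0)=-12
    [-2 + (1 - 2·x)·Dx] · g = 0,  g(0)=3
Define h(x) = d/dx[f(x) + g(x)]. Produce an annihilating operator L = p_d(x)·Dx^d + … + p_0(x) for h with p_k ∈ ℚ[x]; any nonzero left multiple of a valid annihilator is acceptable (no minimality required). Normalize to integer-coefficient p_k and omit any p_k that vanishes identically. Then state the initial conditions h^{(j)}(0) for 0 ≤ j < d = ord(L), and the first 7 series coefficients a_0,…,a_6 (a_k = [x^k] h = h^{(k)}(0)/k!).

L = (512 - 512·x + 512·x^2) + (-80 + 288·x - 384·x^2 + 256·x^3)·Dx + (32 - 32·x + 32·x^2)·Dx^2 + (-5 + 18·x - 24·x^2 + 16·x^3)·Dx^3  (order 3).
h: a_k = -6, 24, 168, 192, 352, 1152, 41344/15, …
ICs: h(0) = -6, h′(0) = 24, h′′(0) = 336.

f: a_k = 0, -12, 0, 32, 0, -128/5, 0, …
g: a_k = 3, 6, 12, 24, 48, 96, 192, …
h₀=f+g: left-lcm gives L₀, ord ≤ 3.
Derive L from L₀ (diff closure).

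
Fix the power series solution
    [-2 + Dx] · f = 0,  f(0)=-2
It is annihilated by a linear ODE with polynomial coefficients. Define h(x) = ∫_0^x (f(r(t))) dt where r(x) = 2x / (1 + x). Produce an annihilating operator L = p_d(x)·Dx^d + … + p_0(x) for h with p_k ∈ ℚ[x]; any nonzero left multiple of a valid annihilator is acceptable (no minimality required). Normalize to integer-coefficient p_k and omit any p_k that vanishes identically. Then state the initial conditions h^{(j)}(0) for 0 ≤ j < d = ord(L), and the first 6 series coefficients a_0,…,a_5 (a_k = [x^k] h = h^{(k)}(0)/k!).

L = -4·Dx + (1 + 2·x + x^2)·Dx^2  (order 2).
h: a_k = 0, -2, -4, -8/3, 2/3, 8/15, …
ICs: h(0) = 0, h′(0) = -2.

f: a_k = -2, -4, -4, -8/3, -4/3, -8/15, …
Change of var in L_f (x↦r) gives L₀.
∫: right-multiply L₀ by Dx.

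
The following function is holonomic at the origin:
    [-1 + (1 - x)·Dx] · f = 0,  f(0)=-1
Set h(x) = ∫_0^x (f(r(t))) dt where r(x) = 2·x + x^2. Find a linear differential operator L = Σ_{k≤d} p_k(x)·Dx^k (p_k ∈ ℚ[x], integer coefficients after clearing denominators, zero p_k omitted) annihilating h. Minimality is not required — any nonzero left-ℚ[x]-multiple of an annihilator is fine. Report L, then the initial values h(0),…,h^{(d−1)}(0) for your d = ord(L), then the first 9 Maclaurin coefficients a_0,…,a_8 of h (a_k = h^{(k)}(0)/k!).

L = (2 + 2·x)·Dx + (-1 + 2·x + x^2)·Dx^2  (order 2).
h: a_k = 0, -1, -1, -5/3, -3, -29/5, -35/3, -169/7, -51, …
ICs: h(0) = 0, h′(0) = -1.

f: a_k = -1, -1, -1, -1, -1, -1, -1, -1, -1, …
f∘r: x↦r, Dx↦Dx/r' in L_f ⇒ L₀.
h=∫h₀ ⇒ L = L₀·Dx.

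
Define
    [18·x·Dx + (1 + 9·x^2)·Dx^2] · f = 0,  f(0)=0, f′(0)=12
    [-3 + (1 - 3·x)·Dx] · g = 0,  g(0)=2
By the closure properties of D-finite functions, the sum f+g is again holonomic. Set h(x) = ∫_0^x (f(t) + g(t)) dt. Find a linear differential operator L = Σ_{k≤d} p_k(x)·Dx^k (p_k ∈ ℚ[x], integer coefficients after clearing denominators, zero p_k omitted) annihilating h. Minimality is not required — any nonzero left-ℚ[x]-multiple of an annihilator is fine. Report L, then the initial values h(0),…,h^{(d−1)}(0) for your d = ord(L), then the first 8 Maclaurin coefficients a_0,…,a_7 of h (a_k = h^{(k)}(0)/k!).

L = (18 - 216·x - 486·x^2)·Dx^2 + (-12 + 18·x - 108·x^2 - 486·x^3)·Dx^3 + (1 - 81·x^4)·Dx^4  (order 4).
h: a_k = 0, 2, 9, 6, 9/2, 162/5, 567/5, 1458/7, …
ICs: h(0) = 0, h′(0) = 2, h′′(0) = 18, h′′′(0) = 36.

f: a_k = 0, 12, 0, -36, 0, 972/5, 0, -8748/7, …
g: a_k = 2, 6, 18, 54, 162, 486, 1458, 4374, …
Sum ⇒ L₀ = lclm(L_f,L_g) in ℚ(x)⟨Dx⟩.
h=∫₀ˣh₀: take L = L₀·Dx.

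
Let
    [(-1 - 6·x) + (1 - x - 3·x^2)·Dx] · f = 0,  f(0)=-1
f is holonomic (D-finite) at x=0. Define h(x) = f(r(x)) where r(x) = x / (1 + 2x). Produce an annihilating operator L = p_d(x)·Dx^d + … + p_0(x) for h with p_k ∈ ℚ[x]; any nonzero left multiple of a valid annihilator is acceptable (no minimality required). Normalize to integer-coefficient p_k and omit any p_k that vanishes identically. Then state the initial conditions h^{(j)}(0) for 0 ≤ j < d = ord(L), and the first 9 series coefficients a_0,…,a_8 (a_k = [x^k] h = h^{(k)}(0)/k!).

f: a_k = -1, -1, -4, -7, -19, -40, -97, -217, -508, …
f∘r: x↦r, Dx↦Dx/r' in L_f ⇒ L₀.
L = (1 + 8·x) + (-1 - 5·x - 5·x^2 + 2·x^3)·Dx  (order 1).
h: a_k = -1, -1, -2, 5, -17, 56, -185, 611, -2018, …
ICs: h(0) = -1.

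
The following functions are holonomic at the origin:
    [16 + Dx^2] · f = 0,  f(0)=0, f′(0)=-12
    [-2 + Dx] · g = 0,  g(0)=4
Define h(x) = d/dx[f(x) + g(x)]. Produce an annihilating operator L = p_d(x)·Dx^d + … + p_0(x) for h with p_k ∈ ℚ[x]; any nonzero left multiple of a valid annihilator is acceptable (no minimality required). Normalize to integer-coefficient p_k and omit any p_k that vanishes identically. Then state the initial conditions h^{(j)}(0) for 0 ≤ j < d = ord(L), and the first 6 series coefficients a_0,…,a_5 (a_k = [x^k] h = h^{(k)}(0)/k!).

f: a_k = 0, -12, 0, 32, 0, -128/5, …
g: a_k = 4, 8, 8, 16/3, 8/3, 16/15, …
Weyl lclm of L_f,L_g ⇒ L₀ (ord ≤ 3).
Differentiate: ansatz ord ≤ ord L₀ ⇒ L.
L = 32 - 16·Dx + 2·Dx^2 - Dx^3  (order 3).
h: a_k = -4, 16, 112, 32/3, -368/3, 32/15, …
ICs: h(0) = -4, h′(0) = 16, h′′(0) = 224.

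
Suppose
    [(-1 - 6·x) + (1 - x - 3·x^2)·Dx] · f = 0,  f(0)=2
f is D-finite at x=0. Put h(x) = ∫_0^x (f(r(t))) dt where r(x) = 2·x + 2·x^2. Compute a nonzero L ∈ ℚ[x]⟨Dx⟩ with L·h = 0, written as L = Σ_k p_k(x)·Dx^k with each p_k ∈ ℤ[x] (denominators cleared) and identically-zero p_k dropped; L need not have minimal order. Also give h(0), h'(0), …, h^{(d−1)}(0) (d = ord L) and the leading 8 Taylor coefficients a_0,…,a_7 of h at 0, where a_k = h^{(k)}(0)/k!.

f: a_k = 2, 2, 8, 14, 38, 80, 194, 434, …
Change of var in L_f (x↦r) gives L₀.
Integrate: L := L₀·Dx.
L = (2 + 28·x + 72·x^2 + 48·x^3)·Dx + (-1 + 2·x + 14·x^2 + 24·x^3 + 12·x^4)·Dx^2  (order 2).
h: a_k = 0, 2, 2, 12, 44, 976/5, 888, 28976/7, …
ICs: h(0) = 0, h′(0) = 2.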